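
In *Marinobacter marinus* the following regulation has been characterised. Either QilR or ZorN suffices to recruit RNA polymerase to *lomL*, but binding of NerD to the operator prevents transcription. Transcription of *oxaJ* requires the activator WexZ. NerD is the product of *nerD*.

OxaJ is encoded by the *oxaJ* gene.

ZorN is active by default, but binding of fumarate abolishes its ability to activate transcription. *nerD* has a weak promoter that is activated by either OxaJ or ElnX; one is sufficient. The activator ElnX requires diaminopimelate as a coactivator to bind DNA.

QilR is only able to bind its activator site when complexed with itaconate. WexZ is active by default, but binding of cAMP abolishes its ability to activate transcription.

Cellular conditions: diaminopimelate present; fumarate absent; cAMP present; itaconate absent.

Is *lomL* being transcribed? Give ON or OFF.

Itaconate is absent, so QilR is inactive.
cAMP is present, so WexZ is inactive.
Required activator WexZ is absent, so *oxaJ* is not transcribed.
So OxaJ is not produced.
Diaminopimelate is present, so ElnX is active.
Activator ElnX is present, so *nerD* is transcribed.
So NerD is produced and active.
Fumarate is absent, so ZorN is active.
With repressor NerD bound, *lomL* is not transcribed.

OFF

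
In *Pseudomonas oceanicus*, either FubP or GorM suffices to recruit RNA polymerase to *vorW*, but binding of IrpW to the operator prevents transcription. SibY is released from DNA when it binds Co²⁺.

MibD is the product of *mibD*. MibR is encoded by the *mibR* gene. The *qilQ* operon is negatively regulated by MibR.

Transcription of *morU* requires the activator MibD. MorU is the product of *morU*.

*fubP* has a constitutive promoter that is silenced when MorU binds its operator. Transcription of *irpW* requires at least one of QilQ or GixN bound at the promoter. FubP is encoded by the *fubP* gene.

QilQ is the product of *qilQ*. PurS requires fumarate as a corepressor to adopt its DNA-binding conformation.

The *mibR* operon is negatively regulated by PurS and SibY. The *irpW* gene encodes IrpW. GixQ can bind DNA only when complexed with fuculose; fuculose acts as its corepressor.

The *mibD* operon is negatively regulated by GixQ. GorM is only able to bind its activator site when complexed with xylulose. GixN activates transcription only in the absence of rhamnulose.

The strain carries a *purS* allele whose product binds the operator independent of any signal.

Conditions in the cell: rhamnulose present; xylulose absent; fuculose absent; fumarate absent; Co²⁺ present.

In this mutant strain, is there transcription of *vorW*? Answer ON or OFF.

OFF

PurS is constitutively active in this strain.
Co²⁺ is present, so SibY is inactive.
With repressor PurS bound, *mibR* is not transcribed.
So MibR is not produced.
With no repressor bound, *qilQ* is transcribed.
So QilQ is produced and active.
Rhamnulose is present, so GixN is inactive.
Activator QilQ is present, so *irpW* is transcribed.
So IrpW is produced and active.
Fuculose is absent, so GixQ is inactive.
With no repressor bound, *mibD* is transcribed.
So MibD is produced and active.
No repressor is bound and MibD is active, so *morU* is transcribed.
So MorU is produced and active.
With repressor MorU bound, *fubP* is not transcribed.
So FubP is not produced.
Xylulose is absent, so GorM is inactive.
With repressor IrpW bound, *vorW* is not transcribed.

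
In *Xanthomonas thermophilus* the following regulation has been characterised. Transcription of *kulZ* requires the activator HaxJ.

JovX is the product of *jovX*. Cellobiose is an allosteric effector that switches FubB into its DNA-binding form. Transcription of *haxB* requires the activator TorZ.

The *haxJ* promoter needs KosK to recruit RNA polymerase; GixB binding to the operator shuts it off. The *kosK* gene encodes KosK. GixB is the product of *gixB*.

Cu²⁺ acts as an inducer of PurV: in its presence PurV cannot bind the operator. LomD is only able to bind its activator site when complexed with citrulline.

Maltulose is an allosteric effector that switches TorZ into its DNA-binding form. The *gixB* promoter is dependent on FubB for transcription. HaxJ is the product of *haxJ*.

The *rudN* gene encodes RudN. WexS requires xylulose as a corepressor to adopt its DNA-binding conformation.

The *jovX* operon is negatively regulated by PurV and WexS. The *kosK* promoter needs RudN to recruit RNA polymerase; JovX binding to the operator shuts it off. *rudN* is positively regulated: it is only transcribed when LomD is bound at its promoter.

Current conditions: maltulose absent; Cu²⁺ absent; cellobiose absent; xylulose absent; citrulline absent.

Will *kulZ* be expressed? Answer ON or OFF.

Citrulline is absent, so LomD is inactive.
Required activator LomD is absent, so *rudN* is not transcribed.
So RudN is not produced.
Cu²⁺ is absent, so PurV is active.
Xylulose is absent, so WexS is inactive.
With repressor PurV bound, *jovX* is not transcribed.
So JovX is not produced.
Required activator RudN is absent, so *kosK* is not transcribed.
So KosK is not produced.
Cellobiose is absent, so FubB is inactive.
Required activator FubB is absent, so *gixB* is not transcribed.
So GixB is not produced.
Required activator KosK is absent, so *haxJ* is not transcribed.
So HaxJ is not produced.
Required activator HaxJ is absent, so *kulZ* is not transcribed.

OFF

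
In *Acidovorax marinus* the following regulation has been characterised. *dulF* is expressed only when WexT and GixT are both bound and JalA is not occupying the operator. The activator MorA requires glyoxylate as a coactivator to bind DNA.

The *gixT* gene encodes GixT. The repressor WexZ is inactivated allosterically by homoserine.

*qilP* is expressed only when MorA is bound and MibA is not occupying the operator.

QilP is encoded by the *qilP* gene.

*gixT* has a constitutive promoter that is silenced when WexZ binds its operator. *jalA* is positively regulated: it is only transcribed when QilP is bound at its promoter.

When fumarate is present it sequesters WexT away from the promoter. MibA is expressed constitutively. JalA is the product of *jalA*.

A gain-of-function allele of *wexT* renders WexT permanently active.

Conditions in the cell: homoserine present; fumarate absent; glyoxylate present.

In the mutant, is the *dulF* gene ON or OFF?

ON

MibA is produced constitutively and is active.
Glyoxylate is present, so MorA is active.
With repressor MibA bound, *qilP* is not transcribed.
So QilP is not produced.
Required activator QilP is absent, so *jalA* is not transcribed.
So JalA is not produced.
WexT is constitutively active in this strain.
Homoserine is present, so WexZ is inactive.
With no repressor bound, *gixT* is transcribed.
So GixT is produced and active.
No repressor is bound and WexT and GixT are active, so *dulF* is transcribed.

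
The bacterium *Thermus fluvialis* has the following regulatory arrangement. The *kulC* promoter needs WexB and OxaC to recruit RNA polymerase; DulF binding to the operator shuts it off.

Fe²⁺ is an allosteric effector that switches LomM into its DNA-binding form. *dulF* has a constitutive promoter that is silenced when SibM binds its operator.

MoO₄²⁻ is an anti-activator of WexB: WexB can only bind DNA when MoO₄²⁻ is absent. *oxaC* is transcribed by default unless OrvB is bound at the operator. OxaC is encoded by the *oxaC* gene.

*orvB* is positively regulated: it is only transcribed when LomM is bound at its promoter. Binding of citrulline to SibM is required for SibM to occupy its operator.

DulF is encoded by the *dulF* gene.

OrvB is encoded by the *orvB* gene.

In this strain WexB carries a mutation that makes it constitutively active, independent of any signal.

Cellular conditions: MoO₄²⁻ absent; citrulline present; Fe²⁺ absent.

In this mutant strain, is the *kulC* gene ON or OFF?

ON

Citrulline is present, so SibM is active.
With repressor SibM bound, *dulF* is not transcribed.
So DulF is not produced.
WexB is constitutively active in this strain.
Fe²⁺ is absent, so LomM is inactive.
Required activator LomM is absent, so *orvB* is not transcribed.
So OrvB is not produced.
With no repressor bound, *oxaC* is transcribed.
So OxaC is produced and active.
No repressor is bound and WexB and OxaC are active, so *kulC* is transcribed.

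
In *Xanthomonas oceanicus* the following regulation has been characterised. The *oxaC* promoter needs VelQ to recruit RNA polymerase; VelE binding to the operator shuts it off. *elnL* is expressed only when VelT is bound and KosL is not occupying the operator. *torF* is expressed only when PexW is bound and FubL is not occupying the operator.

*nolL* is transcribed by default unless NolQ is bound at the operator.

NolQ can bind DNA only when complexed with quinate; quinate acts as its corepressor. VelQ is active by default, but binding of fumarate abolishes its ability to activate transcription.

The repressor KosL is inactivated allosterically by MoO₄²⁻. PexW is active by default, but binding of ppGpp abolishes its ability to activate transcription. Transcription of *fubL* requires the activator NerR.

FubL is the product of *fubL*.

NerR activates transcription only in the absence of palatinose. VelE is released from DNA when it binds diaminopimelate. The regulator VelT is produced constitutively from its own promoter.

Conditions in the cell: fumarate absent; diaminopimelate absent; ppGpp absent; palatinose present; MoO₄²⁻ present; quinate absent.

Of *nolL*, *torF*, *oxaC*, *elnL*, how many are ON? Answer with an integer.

3

Quinate is absent, so NolQ is inactive.
With no repressor bound, *nolL* is transcribed.
→ *nolL* is ON.
Palatinose is present, so NerR is inactive.
Required activator NerR is absent, so *fubL* is not transcribed.
So FubL is not produced.
ppGpp is absent, so PexW is active.
No repressor is bound and PexW is active, so *torF* is transcribed.
→ *torF* is ON.
Fumarate is absent, so VelQ is active.
Diaminopimelate is absent, so VelE is active.
With repressor VelE bound, *oxaC* is not transcribed.
→ *oxaC* is OFF.
MoO₄²⁻ is present, so KosL is inactive.
VelT is produced constitutively and is active.
No repressor is bound and VelT is active, so *elnL* is transcribed.
→ *elnL* is ON.
3 of the 4 genes are transcribed.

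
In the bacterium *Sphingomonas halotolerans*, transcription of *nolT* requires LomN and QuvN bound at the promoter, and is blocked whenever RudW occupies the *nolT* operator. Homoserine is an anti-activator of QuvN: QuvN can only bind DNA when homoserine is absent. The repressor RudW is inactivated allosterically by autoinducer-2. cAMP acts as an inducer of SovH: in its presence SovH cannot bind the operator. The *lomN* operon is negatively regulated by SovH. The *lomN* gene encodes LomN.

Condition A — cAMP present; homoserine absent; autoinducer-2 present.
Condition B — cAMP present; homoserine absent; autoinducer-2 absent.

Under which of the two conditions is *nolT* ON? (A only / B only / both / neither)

Condition A:
cAMP is present, so SovH is inactive.
With no repressor bound, *lomN* is transcribed.
So LomN is produced and active.
Homoserine is absent, so QuvN is active.
Autoinducer-2 is present, so RudW is inactive.
No repressor is bound and LomN and QuvN are active, so *nolT* is transcribed.
→ *nolT* is ON in A.
Condition B:
cAMP is present, so SovH is inactive.
With no repressor bound, *lomN* is transcribed.
So LomN is produced and active.
Homoserine is absent, so QuvN is active.
Autoinducer-2 is absent, so RudW is active.
With repressor RudW bound, *nolT* is not transcribed.
→ *nolT* is OFF in B.

A only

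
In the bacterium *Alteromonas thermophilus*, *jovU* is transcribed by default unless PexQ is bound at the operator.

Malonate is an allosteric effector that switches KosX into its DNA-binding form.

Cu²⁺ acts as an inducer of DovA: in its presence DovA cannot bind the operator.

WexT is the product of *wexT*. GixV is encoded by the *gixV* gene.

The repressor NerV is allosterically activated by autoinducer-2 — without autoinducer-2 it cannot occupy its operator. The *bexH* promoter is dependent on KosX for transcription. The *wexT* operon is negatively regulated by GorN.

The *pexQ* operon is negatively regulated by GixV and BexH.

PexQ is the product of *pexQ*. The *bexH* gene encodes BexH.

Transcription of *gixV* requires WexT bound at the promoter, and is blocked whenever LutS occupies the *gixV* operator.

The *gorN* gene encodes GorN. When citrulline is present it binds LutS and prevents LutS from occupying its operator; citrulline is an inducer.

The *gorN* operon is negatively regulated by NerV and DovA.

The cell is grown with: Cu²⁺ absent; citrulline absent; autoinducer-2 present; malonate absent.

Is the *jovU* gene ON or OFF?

OFF

Autoinducer-2 is present, so NerV is active.
Cu²⁺ is absent, so DovA is active.
With repressor NerV bound, *gorN* is not transcribed.
So GorN is not produced.
With no repressor bound, *wexT* is transcribed.
So WexT is produced and active.
Citrulline is absent, so LutS is active.
With repressor LutS bound, *gixV* is not transcribed.
So GixV is not produced.
Malonate is absent, so KosX is inactive.
Required activator KosX is absent, so *bexH* is not transcribed.
So BexH is not produced.
With no repressor bound, *pexQ* is transcribed.
So PexQ is produced and active.
With repressor PexQ bound, *jovU* is not transcribed.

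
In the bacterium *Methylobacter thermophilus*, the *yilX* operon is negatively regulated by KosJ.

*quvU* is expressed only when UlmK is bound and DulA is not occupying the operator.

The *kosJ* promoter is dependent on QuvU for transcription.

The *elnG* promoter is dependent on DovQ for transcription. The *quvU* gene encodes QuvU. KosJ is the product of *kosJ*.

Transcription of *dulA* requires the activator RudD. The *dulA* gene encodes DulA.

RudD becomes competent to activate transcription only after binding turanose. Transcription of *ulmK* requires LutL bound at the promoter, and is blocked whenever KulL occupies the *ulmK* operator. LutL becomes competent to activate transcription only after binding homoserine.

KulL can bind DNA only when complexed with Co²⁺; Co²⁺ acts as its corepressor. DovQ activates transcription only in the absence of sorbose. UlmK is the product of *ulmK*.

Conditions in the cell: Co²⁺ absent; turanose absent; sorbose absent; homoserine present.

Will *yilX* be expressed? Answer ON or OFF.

Turanose is absent, so RudD is inactive.
Required activator RudD is absent, so *dulA* is not transcribed.
So DulA is not produced.
Co²⁺ is absent, so KulL is inactive.
Homoserine is present, so LutL is active.
No repressor is bound and LutL is active, so *ulmK* is transcribed.
So UlmK is produced and active.
No repressor is bound and UlmK is active, so *quvU* is transcribed.
So QuvU is produced and active.
No repressor is bound and QuvU is active, so *kosJ* is transcribed.
So KosJ is produced and active.
With repressor KosJ bound, *yilX* is not transcribed.

OFF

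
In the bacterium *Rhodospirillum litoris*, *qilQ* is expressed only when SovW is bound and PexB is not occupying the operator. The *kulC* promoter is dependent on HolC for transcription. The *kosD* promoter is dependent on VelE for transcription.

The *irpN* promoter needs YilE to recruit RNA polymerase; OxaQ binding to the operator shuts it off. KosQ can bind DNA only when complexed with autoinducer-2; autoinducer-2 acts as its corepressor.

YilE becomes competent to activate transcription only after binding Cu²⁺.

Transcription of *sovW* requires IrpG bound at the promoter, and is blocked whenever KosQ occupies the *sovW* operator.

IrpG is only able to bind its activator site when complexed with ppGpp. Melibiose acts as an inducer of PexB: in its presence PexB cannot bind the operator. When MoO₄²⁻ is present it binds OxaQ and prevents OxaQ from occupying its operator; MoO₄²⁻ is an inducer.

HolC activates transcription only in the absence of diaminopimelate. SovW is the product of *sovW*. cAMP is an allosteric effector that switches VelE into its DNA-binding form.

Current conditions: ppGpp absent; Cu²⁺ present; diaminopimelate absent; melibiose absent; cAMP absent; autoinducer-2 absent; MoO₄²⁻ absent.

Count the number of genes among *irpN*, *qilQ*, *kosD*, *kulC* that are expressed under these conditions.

Cu²⁺ is present, so YilE is active.
MoO₄²⁻ is absent, so OxaQ is active.
With repressor OxaQ bound, *irpN* is not transcribed.
→ *irpN* is OFF.
Melibiose is absent, so PexB is active.
ppGpp is absent, so IrpG is inactive.
Autoinducer-2 is absent, so KosQ is inactive.
Required activator IrpG is absent, so *sovW* is not transcribed.
So SovW is not produced.
With repressor PexB bound, *qilQ* is not transcribed.
→ *qilQ* is OFF.
cAMP is absent, so VelE is inactive.
Required activator VelE is absent, so *kosD* is not transcribed.
→ *kosD* is OFF.
Diaminopimelate is absent, so HolC is active.
No repressor is bound and HolC is active, so *kulC* is transcribed.
→ *kulC* is ON.
1 of the 4 genes is transcribed.

1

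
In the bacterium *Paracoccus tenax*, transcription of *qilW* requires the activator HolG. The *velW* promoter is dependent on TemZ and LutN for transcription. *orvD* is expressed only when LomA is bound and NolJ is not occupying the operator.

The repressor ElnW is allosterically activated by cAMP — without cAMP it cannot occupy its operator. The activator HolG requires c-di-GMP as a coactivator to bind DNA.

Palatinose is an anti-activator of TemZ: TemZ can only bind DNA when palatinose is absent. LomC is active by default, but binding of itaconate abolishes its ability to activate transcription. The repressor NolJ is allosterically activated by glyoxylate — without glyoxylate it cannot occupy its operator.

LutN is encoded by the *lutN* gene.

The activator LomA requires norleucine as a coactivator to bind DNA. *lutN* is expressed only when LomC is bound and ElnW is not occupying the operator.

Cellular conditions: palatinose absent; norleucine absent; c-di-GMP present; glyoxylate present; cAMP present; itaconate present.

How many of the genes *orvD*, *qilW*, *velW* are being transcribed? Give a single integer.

1

Norleucine is absent, so LomA is inactive.
Glyoxylate is present, so NolJ is active.
With repressor NolJ bound, *orvD* is not transcribed.
→ *orvD* is OFF.
c-di-GMP is present, so HolG is active.
No repressor is bound and HolG is active, so *qilW* is transcribed.
→ *qilW* is ON.
Palatinose is absent, so TemZ is active.
cAMP is present, so ElnW is active.
Itaconate is present, so LomC is inactive.
With repressor ElnW bound, *lutN* is not transcribed.
So LutN is not produced.
Required activator LutN is absent, so *velW* is not transcribed.
→ *velW* is OFF.
1 of the 3 genes is transcribed.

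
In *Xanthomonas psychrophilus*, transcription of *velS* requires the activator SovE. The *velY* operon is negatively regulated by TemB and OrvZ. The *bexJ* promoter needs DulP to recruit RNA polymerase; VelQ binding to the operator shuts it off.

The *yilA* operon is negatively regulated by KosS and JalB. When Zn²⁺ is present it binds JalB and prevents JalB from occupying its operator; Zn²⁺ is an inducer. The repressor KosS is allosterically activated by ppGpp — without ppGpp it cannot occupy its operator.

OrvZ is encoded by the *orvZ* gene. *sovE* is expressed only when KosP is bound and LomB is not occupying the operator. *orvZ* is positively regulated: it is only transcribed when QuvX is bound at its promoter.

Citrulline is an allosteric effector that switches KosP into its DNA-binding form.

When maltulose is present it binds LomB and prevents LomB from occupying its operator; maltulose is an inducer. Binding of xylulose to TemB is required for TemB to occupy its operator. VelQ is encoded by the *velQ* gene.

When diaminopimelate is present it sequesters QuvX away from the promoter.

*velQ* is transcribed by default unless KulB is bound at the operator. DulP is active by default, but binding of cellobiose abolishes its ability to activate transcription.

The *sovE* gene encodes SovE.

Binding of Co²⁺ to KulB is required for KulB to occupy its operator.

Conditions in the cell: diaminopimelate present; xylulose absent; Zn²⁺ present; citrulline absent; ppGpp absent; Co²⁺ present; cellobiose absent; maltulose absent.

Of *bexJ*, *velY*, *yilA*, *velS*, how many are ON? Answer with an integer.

3

Co²⁺ is present, so KulB is active.
With repressor KulB bound, *velQ* is not transcribed.
So VelQ is not produced.
Cellobiose is absent, so DulP is active.
No repressor is bound and DulP is active, so *bexJ* is transcribed.
→ *bexJ* is ON.
Xylulose is absent, so TemB is inactive.
Diaminopimelate is present, so QuvX is inactive.
Required activator QuvX is absent, so *orvZ* is not transcribed.
So OrvZ is not produced.
With no repressor bound, *velY* is transcribed.
→ *velY* is ON.
ppGpp is absent, so KosS is inactive.
Zn²⁺ is present, so JalB is inactive.
With no repressor bound, *yilA* is transcribed.
→ *yilA* is ON.
Citrulline is absent, so KosP is inactive.
Maltulose is absent, so LomB is active.
With repressor LomB bound, *sovE* is not transcribed.
So SovE is not produced.
Required activator SovE is absent, so *velS* is not transcribed.
→ *velS* is OFF.
3 of the 4 genes are transcribed.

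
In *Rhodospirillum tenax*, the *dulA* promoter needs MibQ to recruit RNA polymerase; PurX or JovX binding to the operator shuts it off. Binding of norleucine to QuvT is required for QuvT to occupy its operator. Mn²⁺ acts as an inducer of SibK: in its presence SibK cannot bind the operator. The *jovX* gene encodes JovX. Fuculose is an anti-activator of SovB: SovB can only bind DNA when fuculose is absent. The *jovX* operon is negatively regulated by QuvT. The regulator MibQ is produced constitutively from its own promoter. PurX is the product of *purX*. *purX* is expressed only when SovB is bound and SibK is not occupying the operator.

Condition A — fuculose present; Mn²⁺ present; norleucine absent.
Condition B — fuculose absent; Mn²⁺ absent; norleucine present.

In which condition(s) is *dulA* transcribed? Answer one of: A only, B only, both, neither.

B only

Condition A:
Fuculose is present, so SovB is inactive.
Mn²⁺ is present, so SibK is inactive.
Required activator SovB is absent, so *purX* is not transcribed.
So PurX is not produced.
Norleucine is absent, so QuvT is inactive.
With no repressor bound, *jovX* is transcribed.
So JovX is produced and active.
MibQ is produced constitutively and is active.
With repressor JovX bound, *dulA* is not transcribed.
→ *dulA* is OFF in A.
Condition B:
Fuculose is absent, so SovB is active.
Mn²⁺ is absent, so SibK is active.
With repressor SibK bound, *purX* is not transcribed.
So PurX is not produced.
Norleucine is present, so QuvT is active.
With repressor QuvT bound, *jovX* is not transcribed.
So JovX is not produced.
MibQ is produced constitutively and is active.
No repressor is bound and MibQ is active, so *dulA* is transcribed.
→ *dulA* is ON in B.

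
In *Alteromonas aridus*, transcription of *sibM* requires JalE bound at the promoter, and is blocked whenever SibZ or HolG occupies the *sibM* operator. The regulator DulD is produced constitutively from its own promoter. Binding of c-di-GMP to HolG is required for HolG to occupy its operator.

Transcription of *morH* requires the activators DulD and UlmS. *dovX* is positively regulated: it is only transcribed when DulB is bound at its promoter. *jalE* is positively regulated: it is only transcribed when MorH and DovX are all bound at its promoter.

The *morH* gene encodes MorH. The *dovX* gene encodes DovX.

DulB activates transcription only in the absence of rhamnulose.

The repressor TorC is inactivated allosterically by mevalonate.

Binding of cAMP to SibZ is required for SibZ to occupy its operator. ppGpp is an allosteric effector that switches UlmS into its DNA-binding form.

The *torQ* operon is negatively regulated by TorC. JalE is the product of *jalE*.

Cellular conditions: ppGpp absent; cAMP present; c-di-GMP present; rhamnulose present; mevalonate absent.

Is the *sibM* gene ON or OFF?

OFF

cAMP is present, so SibZ is active.
DulD is produced constitutively and is active.
ppGpp is absent, so UlmS is inactive.
Required activator UlmS is absent, so *morH* is not transcribed.
So MorH is not produced.
Rhamnulose is present, so DulB is inactive.
Required activator DulB is absent, so *dovX* is not transcribed.
So DovX is not produced.
Required activator MorH is absent, so *jalE* is not transcribed.
So JalE is not produced.
c-di-GMP is present, so HolG is active.
With repressor SibZ bound, *sibM* is not transcribed.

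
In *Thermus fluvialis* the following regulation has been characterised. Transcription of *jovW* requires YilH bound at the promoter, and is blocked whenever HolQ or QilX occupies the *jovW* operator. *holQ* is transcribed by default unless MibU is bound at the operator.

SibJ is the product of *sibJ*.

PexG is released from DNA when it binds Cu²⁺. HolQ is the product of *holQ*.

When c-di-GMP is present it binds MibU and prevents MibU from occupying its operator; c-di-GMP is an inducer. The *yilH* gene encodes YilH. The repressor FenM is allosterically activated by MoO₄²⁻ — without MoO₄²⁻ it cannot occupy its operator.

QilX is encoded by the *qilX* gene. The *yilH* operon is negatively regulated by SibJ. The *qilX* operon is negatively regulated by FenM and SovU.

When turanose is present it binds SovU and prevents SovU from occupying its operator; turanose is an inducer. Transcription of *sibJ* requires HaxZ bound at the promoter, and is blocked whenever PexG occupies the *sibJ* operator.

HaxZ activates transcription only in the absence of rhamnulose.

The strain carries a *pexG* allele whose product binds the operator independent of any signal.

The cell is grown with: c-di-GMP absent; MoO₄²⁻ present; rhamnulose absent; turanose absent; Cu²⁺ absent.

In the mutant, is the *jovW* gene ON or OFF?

ON

Rhamnulose is absent, so HaxZ is active.
PexG is constitutively active in this strain.
With repressor PexG bound, *sibJ* is not transcribed.
So SibJ is not produced.
With no repressor bound, *yilH* is transcribed.
So YilH is produced and active.
c-di-GMP is absent, so MibU is active.
With repressor MibU bound, *holQ* is not transcribed.
So HolQ is not produced.
MoO₄²⁻ is present, so FenM is active.
Turanose is absent, so SovU is active.
With repressor FenM bound, *qilX* is not transcribed.
So QilX is not produced.
No repressor is bound and YilH is active, so *jovW* is transcribed.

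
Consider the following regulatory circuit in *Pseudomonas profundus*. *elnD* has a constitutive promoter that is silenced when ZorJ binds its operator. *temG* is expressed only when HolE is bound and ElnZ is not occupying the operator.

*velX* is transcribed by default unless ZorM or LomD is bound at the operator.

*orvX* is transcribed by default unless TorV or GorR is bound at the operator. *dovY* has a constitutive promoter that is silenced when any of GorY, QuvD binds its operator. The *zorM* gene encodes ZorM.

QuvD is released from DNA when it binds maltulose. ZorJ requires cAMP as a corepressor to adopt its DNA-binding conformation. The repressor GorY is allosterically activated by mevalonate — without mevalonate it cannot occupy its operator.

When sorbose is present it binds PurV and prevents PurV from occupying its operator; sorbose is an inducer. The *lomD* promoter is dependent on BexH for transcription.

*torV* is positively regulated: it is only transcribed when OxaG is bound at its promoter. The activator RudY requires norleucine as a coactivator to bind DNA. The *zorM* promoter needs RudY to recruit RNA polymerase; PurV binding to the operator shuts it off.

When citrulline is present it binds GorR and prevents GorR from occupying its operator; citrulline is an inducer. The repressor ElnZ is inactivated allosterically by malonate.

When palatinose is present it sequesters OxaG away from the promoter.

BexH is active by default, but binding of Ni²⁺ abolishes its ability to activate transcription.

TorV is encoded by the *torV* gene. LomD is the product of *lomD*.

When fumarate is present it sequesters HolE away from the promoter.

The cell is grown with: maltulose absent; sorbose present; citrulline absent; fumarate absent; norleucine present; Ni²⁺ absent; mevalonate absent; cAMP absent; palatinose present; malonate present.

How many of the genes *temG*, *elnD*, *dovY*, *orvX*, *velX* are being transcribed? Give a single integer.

Fumarate is absent, so HolE is active.
Malonate is present, so ElnZ is inactive.
No repressor is bound and HolE is active, so *temG* is transcribed.
→ *temG* is ON.
cAMP is absent, so ZorJ is inactive.
With no repressor bound, *elnD* is transcribed.
→ *elnD* is ON.
Mevalonate is absent, so GorY is inactive.
Maltulose is absent, so QuvD is active.
With repressor QuvD bound, *dovY* is not transcribed.
→ *dovY* is OFF.
Palatinose is present, so OxaG is inactive.
Required activator OxaG is absent, so *torV* is not transcribed.
So TorV is not produced.
Citrulline is absent, so GorR is active.
With repressor GorR bound, *orvX* is not transcribed.
→ *orvX* is OFF.
Norleucine is present, so RudY is active.
Sorbose is present, so PurV is inactive.
No repressor is bound and RudY is active, so *zorM* is transcribed.
So ZorM is produced and active.
Ni²⁺ is absent, so BexH is active.
No repressor is bound and BexH is active, so *lomD* is transcribed.
So LomD is produced and active.
With repressor ZorM bound, *velX* is not transcribed.
→ *velX* is OFF.
2 of the 5 genes are transcribed.

2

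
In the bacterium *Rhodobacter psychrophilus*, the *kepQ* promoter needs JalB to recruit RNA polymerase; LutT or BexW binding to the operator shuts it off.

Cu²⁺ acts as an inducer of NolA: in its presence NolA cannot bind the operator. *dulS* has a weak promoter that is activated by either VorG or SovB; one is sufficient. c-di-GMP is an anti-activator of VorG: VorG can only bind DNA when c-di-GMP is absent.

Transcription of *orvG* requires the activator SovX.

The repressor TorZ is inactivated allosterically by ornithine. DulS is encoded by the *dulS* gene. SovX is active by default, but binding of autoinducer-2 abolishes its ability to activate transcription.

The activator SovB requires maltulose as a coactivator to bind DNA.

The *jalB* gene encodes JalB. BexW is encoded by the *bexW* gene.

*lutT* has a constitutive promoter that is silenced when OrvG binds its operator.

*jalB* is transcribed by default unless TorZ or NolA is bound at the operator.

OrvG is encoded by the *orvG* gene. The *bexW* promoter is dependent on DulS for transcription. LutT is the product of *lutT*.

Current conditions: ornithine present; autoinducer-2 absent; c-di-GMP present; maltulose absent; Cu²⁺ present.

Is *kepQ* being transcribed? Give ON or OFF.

Autoinducer-2 is absent, so SovX is active.
No repressor is bound and SovX is active, so *orvG* is transcribed.
So OrvG is produced and active.
With repressor OrvG bound, *lutT* is not transcribed.
So LutT is not produced.
Ornithine is present, so TorZ is inactive.
Cu²⁺ is present, so NolA is inactive.
With no repressor bound, *jalB* is transcribed.
So JalB is produced and active.
c-di-GMP is present, so VorG is inactive.
Maltulose is absent, so SovB is inactive.
No activator is available at the *dulS* promoter, so *dulS* is not transcribed.
So DulS is not produced.
Required activator DulS is absent, so *bexW* is not transcribed.
So BexW is not produced.
No repressor is bound and JalB is active, so *kepQ* is transcribed.

ON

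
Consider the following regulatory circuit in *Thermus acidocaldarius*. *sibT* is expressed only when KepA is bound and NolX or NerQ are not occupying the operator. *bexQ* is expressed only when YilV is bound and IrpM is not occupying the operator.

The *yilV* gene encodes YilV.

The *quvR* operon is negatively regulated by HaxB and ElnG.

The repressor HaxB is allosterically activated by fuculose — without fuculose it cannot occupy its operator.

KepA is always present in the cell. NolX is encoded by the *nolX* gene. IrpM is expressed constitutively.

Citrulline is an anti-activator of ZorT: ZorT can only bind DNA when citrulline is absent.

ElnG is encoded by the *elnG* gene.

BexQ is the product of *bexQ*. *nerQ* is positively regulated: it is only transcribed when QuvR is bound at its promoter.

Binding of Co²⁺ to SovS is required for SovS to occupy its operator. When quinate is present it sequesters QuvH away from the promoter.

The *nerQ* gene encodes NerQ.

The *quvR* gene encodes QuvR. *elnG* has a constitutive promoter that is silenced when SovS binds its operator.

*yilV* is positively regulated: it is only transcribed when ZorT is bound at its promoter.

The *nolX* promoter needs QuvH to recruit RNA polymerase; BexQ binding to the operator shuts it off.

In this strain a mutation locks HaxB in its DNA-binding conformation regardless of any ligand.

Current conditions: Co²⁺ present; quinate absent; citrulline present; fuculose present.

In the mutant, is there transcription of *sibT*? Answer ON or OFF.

OFF

KepA is produced constitutively and is active.
IrpM is produced constitutively and is active.
Citrulline is present, so ZorT is inactive.
Required activator ZorT is absent, so *yilV* is not transcribed.
So YilV is not produced.
With repressor IrpM bound, *bexQ* is not transcribed.
So BexQ is not produced.
Quinate is absent, so QuvH is active.
No repressor is bound and QuvH is active, so *nolX* is transcribed.
So NolX is produced and active.
HaxB is constitutively active in this strain.
Co²⁺ is present, so SovS is active.
With repressor SovS bound, *elnG* is not transcribed.
So ElnG is not produced.
With repressor HaxB bound, *quvR* is not transcribed.
So QuvR is not produced.
Required activator QuvR is absent, so *nerQ* is not transcribed.
So NerQ is not produced.
With repressor NolX bound, *sibT* is not transcribed.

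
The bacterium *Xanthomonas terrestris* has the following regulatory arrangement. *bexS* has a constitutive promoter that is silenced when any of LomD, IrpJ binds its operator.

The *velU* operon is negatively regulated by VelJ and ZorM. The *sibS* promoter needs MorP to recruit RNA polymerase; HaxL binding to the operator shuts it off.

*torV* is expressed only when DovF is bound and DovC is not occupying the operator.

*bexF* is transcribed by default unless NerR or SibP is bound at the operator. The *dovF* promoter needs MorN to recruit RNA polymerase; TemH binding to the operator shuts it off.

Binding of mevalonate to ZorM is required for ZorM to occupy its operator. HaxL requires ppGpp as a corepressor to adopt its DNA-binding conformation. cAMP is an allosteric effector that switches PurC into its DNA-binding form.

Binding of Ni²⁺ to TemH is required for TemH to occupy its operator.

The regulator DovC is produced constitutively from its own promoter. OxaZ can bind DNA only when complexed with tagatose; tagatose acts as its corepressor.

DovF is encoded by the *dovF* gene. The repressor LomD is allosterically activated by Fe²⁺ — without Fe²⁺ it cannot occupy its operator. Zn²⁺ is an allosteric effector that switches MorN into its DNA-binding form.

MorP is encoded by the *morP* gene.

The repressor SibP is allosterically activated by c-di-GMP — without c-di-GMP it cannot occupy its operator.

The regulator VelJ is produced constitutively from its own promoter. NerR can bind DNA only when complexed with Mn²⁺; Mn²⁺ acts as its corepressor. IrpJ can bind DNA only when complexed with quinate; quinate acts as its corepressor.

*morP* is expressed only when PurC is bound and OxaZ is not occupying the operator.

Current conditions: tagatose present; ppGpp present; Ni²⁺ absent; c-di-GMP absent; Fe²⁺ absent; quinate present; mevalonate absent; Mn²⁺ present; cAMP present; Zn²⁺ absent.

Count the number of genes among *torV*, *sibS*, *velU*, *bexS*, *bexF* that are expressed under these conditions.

DovC is produced constitutively and is active.
Ni²⁺ is absent, so TemH is inactive.
Zn²⁺ is absent, so MorN is inactive.
Required activator MorN is absent, so *dovF* is not transcribed.
So DovF is not produced.
With repressor DovC bound, *torV* is not transcribed.
→ *torV* is OFF.
cAMP is present, so PurC is active.
Tagatose is present, so OxaZ is active.
With repressor OxaZ bound, *morP* is not transcribed.
So MorP is not produced.
ppGpp is present, so HaxL is active.
With repressor HaxL bound, *sibS* is not transcribed.
→ *sibS* is OFF.
VelJ is produced constitutively and is active.
Mevalonate is absent, so ZorM is inactive.
With repressor VelJ bound, *velU* is not transcribed.
→ *velU* is OFF.
Fe²⁺ is absent, so LomD is inactive.
Quinate is present, so IrpJ is active.
With repressor IrpJ bound, *bexS* is not transcribed.
→ *bexS* is OFF.
Mn²⁺ is present, so NerR is active.
c-di-GMP is absent, so SibP is inactive.
With repressor NerR bound, *bexF* is not transcribed.
→ *bexF* is OFF.
0 of the 5 genes are transcribed.

0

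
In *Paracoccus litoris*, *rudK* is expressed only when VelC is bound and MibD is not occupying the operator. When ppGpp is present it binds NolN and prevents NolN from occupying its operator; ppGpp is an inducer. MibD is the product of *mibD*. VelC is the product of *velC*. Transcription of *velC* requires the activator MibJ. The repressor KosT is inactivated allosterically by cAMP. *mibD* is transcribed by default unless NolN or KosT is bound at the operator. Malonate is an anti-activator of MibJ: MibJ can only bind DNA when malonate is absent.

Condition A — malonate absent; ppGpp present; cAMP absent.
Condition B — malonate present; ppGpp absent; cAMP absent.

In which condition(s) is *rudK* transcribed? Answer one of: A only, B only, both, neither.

A only

Condition A:
Malonate is absent, so MibJ is active.
No repressor is bound and MibJ is active, so *velC* is transcribed.
So VelC is produced and active.
ppGpp is present, so NolN is inactive.
cAMP is absent, so KosT is active.
With repressor KosT bound, *mibD* is not transcribed.
So MibD is not produced.
No repressor is bound and VelC is active, so *rudK* is transcribed.
→ *rudK* is ON in A.
Condition B:
Malonate is present, so MibJ is inactive.
Required activator MibJ is absent, so *velC* is not transcribed.
So VelC is not produced.
ppGpp is absent, so NolN is active.
cAMP is absent, so KosT is active.
With repressor NolN bound, *mibD* is not transcribed.
So MibD is not produced.
Required activator VelC is absent, so *rudK* is not transcribed.
→ *rudK* is OFF in B.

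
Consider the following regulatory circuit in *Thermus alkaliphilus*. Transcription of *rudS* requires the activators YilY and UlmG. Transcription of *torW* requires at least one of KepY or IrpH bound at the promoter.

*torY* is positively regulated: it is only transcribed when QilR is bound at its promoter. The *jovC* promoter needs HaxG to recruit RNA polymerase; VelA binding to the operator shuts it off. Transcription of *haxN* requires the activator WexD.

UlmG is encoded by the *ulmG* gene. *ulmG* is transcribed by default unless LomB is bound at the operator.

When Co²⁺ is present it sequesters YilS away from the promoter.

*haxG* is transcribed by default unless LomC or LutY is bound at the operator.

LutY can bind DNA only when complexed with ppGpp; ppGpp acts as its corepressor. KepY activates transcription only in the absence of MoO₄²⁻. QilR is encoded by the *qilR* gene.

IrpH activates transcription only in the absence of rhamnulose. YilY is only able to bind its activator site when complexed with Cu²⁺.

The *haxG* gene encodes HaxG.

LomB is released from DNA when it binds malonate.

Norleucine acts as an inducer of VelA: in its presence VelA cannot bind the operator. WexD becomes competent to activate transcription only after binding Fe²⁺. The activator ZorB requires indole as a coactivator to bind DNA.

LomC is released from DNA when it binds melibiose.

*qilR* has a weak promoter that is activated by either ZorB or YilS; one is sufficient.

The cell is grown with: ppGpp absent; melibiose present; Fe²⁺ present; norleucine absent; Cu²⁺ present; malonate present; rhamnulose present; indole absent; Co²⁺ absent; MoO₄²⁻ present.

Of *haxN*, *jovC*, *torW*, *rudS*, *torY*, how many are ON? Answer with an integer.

Fe²⁺ is present, so WexD is active.
No repressor is bound and WexD is active, so *haxN* is transcribed.
→ *haxN* is ON.
Norleucine is absent, so VelA is active.
Melibiose is present, so LomC is inactive.
ppGpp is absent, so LutY is inactive.
With no repressor bound, *haxG* is transcribed.
So HaxG is produced and active.
With repressor VelA bound, *jovC* is not transcribed.
→ *jovC* is OFF.
MoO₄²⁻ is present, so KepY is inactive.
Rhamnulose is present, so IrpH is inactive.
No activator is available at the *torW* promoter, so *torW* is not transcribed.
→ *torW* is OFF.
Cu²⁺ is present, so YilY is active.
Malonate is present, so LomB is inactive.
With no repressor bound, *ulmG* is transcribed.
So UlmG is produced and active.
No repressor is bound and YilY and UlmG are active, so *rudS* is transcribed.
→ *rudS* is ON.
Indole is absent, so ZorB is inactive.
Co²⁺ is absent, so YilS is active.
Activator YilS is present, so *qilR* is transcribed.
So QilR is produced and active.
No repressor is bound and QilR is active, so *torY* is transcribed.
→ *torY* is ON.
3 of the 5 genes are transcribed.

3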